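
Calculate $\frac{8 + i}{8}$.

Divisor is real, so divide each part by 8:
= 1 + (1/8)i


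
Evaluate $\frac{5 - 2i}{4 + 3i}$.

Multiply numerator and denominator by conjugate (4 - 3i):
= (5 - 2i)(4 - 3i) / (4^2 + 3^2)
= (14 - 23i) / 25
= 14/25 - (23/25)i


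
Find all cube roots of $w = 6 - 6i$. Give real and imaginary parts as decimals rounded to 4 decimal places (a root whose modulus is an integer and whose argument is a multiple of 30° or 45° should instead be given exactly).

|w| = sqrt(72) ≈ 8.485281, arg(w) = 315°
Root modulus = sqrt(72)^(1/3) ≈ 2.039649
Root arguments: θ_k = (315° + 360°k)/3 for k = 0, 1, ..., 2
Compute each root as (root modulus)(cos θ_k + i sin θ_k) using full-precision intermediates, then round to 4 decimal places.
Roots: -0.5279 + 1.9701i, -1.4422 - 1.4422i, 1.9701 - 0.5279i


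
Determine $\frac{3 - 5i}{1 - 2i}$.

Multiply numerator and denominator by conjugate (1 + 2i):
= (3 - 5i)(1 + 2i) / (1^2 + (-2)^2)
= (13 + i) / 5
= 13/5 + (1/5)i


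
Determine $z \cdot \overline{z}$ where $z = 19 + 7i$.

z * conjugate(z) = |z|^2 = a^2 + b^2
= 19^2 + 7^2 = 410


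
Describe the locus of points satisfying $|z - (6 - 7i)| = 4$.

|z - z0| = r describes a circle centered at z0 with radius r
Here z0 = 6 - 7i and r = 4
Locus: Circle centered at (6, -7) with radius 4


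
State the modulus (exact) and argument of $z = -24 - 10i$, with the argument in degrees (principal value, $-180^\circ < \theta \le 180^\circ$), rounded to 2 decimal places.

|z| = sqrt((-24)^2 + (-10)^2) = 26
arg(z) = arctan(b/a) = arctan(-10/-24) (quadrant-adjusted) = -157.38°


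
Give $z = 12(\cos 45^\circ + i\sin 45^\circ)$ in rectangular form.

a = r cos θ = 12 * sqrt(2)/2 = 6*sqrt(2)
b = r sin θ = 12 * sqrt(2)/2 = 6*sqrt(2)
z = 6*sqrt(2) + 6*sqrt(2)i


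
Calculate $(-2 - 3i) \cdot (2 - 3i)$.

(a1*a2 - b1*b2) + (a1*b2 + b1*a2)i
= (-4 - 9) + (6 + (-6))i
= -13


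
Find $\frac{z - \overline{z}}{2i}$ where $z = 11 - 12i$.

z - conjugate(z) = 2bi
(z - conjugate(z))/(2i) = 2bi/(2i) = b = -12


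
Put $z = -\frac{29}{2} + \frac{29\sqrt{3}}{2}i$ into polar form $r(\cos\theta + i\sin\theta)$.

r = |z| = sqrt(a^2 + b^2) = sqrt((-29/2)^2 + (29*sqrt(3)/2)^2) = sqrt(841/4 + 2523/4) = sqrt(841) = 29
θ = arctan(b/a) = arctan(25.1147/-14.5) (quadrant-adjusted) = 120°
z = 29(cos 120° + i sin 120°)


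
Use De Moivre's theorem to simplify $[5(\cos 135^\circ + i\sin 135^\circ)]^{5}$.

By De Moivre: z^n = r^n(cos(nθ) + i sin(nθ))
= 5^5(cos(5*135°) + i sin(5*135°))
= 3125(cos 315° + i sin 315°)
= 3125*sqrt(2)/2 - (3125*sqrt(2)/2)i


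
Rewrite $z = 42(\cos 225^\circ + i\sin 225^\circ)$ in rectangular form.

a = r cos θ = 42 * -sqrt(2)/2 = -21*sqrt(2)
b = r sin θ = 42 * -sqrt(2)/2 = -21*sqrt(2)
z = -21*sqrt(2) - 21*sqrt(2)i


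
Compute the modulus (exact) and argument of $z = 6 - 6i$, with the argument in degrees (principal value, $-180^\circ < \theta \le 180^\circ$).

|z| = sqrt(6^2 + (-6)^2) = sqrt(72)
arg(z) = arctan(b/a) = arctan(-6/6) (quadrant-adjusted) = -45°


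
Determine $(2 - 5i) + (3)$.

(2 + 3) + (-5 + 0)i = 5 - 5i


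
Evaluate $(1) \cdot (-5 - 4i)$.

(a1*a2 - b1*b2) + (a1*b2 + b1*a2)i
= (-5 - 0) + (-4 + 0)i
= -5 - 4i


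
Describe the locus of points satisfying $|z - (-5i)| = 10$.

|z - z0| = r describes a circle centered at z0 with radius r
Here z0 = -5i and r = 10
Locus: Circle centered at (0, -5) with radius 10


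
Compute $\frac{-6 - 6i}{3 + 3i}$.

Multiply numerator and denominator by conjugate (3 - 3i):
= (-6 - 6i)(3 - 3i) / (3^2 + 3^2)
= (-36) / 18
= -2


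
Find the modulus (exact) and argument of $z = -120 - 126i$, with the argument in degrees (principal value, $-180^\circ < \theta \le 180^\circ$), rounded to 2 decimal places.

|z| = sqrt((-120)^2 + (-126)^2) = 174
arg(z) = arctan(b/a) = arctan(-126/-120) (quadrant-adjusted) = -133.60°


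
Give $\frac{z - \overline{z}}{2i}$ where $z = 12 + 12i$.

z - conjugate(z) = 2bi
(z - conjugate(z))/(2i) = 2bi/(2i) = b = 12


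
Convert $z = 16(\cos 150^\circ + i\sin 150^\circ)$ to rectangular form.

a = r cos θ = 16 * -sqrt(3)/2 = -8*sqrt(3)
b = r sin θ = 16 * 1/2 = 8
z = -8*sqrt(3) + 8i


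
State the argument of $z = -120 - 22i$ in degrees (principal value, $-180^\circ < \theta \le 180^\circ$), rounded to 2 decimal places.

θ = arctan(b/a) = arctan(-22/-120) (quadrant-adjusted) = -169.61°


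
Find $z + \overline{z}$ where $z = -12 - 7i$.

z + conjugate(z) = (a + bi) + (a - bi) = 2a
= 2 * (-12) = -24


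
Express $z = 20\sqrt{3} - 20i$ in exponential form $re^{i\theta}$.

r = |z| = sqrt((20*sqrt(3))^2 + (-20)^2) = sqrt(1200 + 400) = sqrt(1600) = 40
θ = arctan(b/a) = arctan(-20/34.641) (quadrant-adjusted) = -30° = -π/6
z = 40e^(-i*π/6)


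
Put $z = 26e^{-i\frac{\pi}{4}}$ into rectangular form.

a = r cos θ = 26 * sqrt(2)/2 = 13*sqrt(2)
b = r sin θ = 26 * -sqrt(2)/2 = -13*sqrt(2)
z = 13*sqrt(2) - 13*sqrt(2)i


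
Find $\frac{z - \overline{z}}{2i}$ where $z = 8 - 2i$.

z - conjugate(z) = 2bi
(z - conjugate(z))/(2i) = 2bi/(2i) = b = -2


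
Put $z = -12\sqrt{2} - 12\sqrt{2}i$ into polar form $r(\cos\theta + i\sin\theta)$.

r = |z| = sqrt(a^2 + b^2) = sqrt((-12*sqrt(2))^2 + (-12*sqrt(2))^2) = sqrt(288 + 288) = sqrt(576) = 24
θ = arctan(b/a) = arctan(-16.9706/-16.9706) (quadrant-adjusted) = 225°
z = 24(cos 225° + i sin 225°)


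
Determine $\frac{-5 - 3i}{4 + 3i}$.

Multiply numerator and denominator by conjugate (4 - 3i):
= (-5 - 3i)(4 - 3i) / (4^2 + 3^2)
= (-29 + 3i) / 25
= -29/25 + (3/25)i


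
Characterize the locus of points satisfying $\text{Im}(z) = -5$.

Im(z) = y where z = x + yi; the equation y = -5 is satisfied by all points with that y-coordinate
Locus: Horizontal line y = -5


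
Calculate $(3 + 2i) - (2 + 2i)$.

(3 - 2) + (2 - 2)i = 1


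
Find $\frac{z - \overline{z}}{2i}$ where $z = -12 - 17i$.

z - conjugate(z) = 2bi
(z - conjugate(z))/(2i) = 2bi/(2i) = b = -17


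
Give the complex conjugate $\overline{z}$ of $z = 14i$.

If z = a + bi, then conjugate(z) = a - bi
conjugate(14i) = -14i


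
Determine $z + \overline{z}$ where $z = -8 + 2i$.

z + conjugate(z) = (a + bi) + (a - bi) = 2a
= 2 * (-8) = -16


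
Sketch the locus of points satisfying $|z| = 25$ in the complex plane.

|z| = 25 means sqrt(x^2 + y^2) = 25
This is a circle of radius 25 centered at the origin


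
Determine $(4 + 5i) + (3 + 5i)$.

(4 + 3) + (5 + 5)i = 7 + 10i


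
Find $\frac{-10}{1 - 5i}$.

Multiply numerator and denominator by conjugate (1 + 5i):
= (-10)(1 + 5i) / (1^2 + (-5)^2)
= (-10 - 50i) / 26
Divide through by 2: (-5 - 25i) / 13
= -5/13 - (25/13)i


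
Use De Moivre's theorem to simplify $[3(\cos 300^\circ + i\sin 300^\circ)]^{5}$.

By De Moivre: z^n = r^n(cos(nθ) + i sin(nθ))
= 3^5(cos(5*300°) + i sin(5*300°))
= 243(cos 60° + i sin 60°)
= 243/2 + (243*sqrt(3)/2)i


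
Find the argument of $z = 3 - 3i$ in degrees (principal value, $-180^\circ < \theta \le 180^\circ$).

θ = arctan(b/a) = arctan(-3/3) (quadrant-adjusted) = -45°


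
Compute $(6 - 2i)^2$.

(a + bi)^2 = a^2 - b^2 + 2abi
= 6^2 - (-2)^2 + 2*6*(-2)i
= 32 - 24i


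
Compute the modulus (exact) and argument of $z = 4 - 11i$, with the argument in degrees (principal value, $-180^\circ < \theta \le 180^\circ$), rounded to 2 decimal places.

|z| = sqrt(4^2 + (-11)^2) = sqrt(137)
arg(z) = arctan(b/a) = arctan(-11/4) (quadrant-adjusted) = -70.02°


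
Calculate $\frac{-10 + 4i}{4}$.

Divisor is real, so divide each part by 4:
= -5/2 + i


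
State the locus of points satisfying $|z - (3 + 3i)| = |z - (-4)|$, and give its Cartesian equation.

|z - z1| = |z - z2| means z is equidistant from z1 and z2,
i.e. the perpendicular bisector of the segment from (3, 3) to (-4, 0) (midpoint (-1/2, 3/2)).
With z = x + yi, square both sides:
(x - 3)^2 + (y - 3)^2 = (x - (-4))^2 + (y - 0)^2
The x^2 and y^2 terms cancel: -14x + (-6)y = 16 - 18 = -2
Simplify: 7x + 3y = 1
Locus: Perpendicular bisector of the segment from (3, 3) to (-4, 0): the line 7x + 3y = 1


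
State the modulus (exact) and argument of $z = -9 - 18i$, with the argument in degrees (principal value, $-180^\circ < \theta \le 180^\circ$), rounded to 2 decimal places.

|z| = sqrt((-9)^2 + (-18)^2) = sqrt(405)
arg(z) = arctan(b/a) = arctan(-18/-9) (quadrant-adjusted) = -116.57°


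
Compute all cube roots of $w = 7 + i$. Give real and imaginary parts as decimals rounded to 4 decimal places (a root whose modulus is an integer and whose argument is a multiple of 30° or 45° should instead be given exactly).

|w| = sqrt(50) ≈ 7.071068, arg(w) ≈ 8.130102°
Root modulus = sqrt(50)^(1/3) ≈ 1.919383
Root arguments: θ_k = (arg(w) + 360°k)/3 for k = 0, 1, ..., 2
Compute each root as (root modulus)(cos θ_k + i sin θ_k) using full-precision intermediates, then round to 4 decimal places.
Roots: 1.9172 + 0.0908i, -1.0372 + 1.6150i, -0.8800 - 1.7058i


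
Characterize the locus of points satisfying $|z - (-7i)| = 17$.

|z - z0| = r describes a circle centered at z0 with radius r
Here z0 = -7i and r = 17
Locus: Circle centered at (0, -7) with radius 17


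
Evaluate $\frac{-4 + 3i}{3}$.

Divisor is real, so divide each part by 3:
= -4/3 + i


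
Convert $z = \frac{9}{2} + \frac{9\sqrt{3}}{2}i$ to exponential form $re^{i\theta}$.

r = |z| = sqrt((9/2)^2 + (9*sqrt(3)/2)^2) = sqrt(81/4 + 243/4) = sqrt(81) = 9
θ = arctan(b/a) = arctan(7.7942/4.5) (quadrant-adjusted) = 60° = π/3
z = 9e^(i*π/3)


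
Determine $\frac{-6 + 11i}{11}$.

Divisor is real, so divide each part by 11:
= -6/11 + i


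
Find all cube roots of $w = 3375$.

|w| = 3375, arg(w) = 0°
Root modulus = 3375^(1/3) = 15
Root arguments: θ_k = (0° + 360°k)/3 for k = 0, 1, ..., 2
Roots: 15, -15/2 + (15*sqrt(3)/2)i, -15/2 - (15*sqrt(3)/2)i


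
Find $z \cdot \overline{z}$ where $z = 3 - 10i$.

z * conjugate(z) = |z|^2 = a^2 + b^2
= 3^2 + (-10)^2 = 109


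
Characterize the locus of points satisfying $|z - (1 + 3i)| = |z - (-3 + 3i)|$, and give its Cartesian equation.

|z - z1| = |z - z2| means z is equidistant from z1 and z2,
i.e. the perpendicular bisector of the segment from (1, 3) to (-3, 3) (midpoint (-1, 3)).
With z = x + yi, square both sides:
(x - 1)^2 + (y - 3)^2 = (x - (-3))^2 + (y - 3)^2
The x^2 and y^2 terms cancel: -8x + 0y = 18 - 10 = 8
Simplify: x = -1
Locus: Perpendicular bisector of the segment from (1, 3) to (-3, 3): the line x = -1


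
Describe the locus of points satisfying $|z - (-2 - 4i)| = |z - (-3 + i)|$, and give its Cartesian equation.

|z - z1| = |z - z2| means z is equidistant from z1 and z2,
i.e. the perpendicular bisector of the segment from (-2, -4) to (-3, 1) (midpoint (-5/2, -3/2)).
With z = x + yi, square both sides:
(x - (-2))^2 + (y - (-4))^2 = (x - (-3))^2 + (y - 1)^2
The x^2 and y^2 terms cancel: -2x + 10y = 10 - 20 = -10
Simplify: x - 5y = 5
Locus: Perpendicular bisector of the segment from (-2, -4) to (-3, 1): the line x - 5y = 5


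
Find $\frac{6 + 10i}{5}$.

Divisor is real, so divide each part by 5:
= 6/5 + 2i


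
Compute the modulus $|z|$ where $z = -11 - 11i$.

|z| = sqrt(a^2 + b^2) = sqrt((-11)^2 + (-11)^2) = sqrt(242) = sqrt(242)


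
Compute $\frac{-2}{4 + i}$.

Multiply numerator and denominator by conjugate (4 - i):
= (-2)(4 - i) / (4^2 + 1^2)
= (-8 + 2i) / 17
= -8/17 + (2/17)i


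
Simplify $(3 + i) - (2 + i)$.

(3 - 2) + (1 - 1)i = 1


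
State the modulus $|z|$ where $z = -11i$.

|z| = sqrt(a^2 + b^2) = sqrt(0^2 + (-11)^2) = sqrt(121) = 11


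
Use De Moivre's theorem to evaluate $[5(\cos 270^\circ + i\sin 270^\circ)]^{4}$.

By De Moivre: z^n = r^n(cos(nθ) + i sin(nθ))
= 5^4(cos(4*270°) + i sin(4*270°))
= 625(cos 0° + i sin 0°)
= 625


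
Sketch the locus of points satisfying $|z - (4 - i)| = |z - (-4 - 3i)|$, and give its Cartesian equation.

|z - z1| = |z - z2| means z is equidistant from z1 and z2,
i.e. the perpendicular bisector of the segment from (4, -1) to (-4, -3) (midpoint (0, -2)).
With z = x + yi, square both sides:
(x - 4)^2 + (y - (-1))^2 = (x - (-4))^2 + (y - (-3))^2
The x^2 and y^2 terms cancel: -16x + (-4)y = 25 - 17 = 8
Simplify: 4x + y = -2
Locus: Perpendicular bisector of the segment from (4, -1) to (-4, -3): the line 4x + y = -2


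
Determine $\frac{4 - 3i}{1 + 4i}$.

Multiply numerator and denominator by conjugate (1 - 4i):
= (4 - 3i)(1 - 4i) / (1^2 + 4^2)
= (-8 - 19i) / 17
= -8/17 - (19/17)i


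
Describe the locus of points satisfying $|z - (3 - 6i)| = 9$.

|z - z0| = r describes a circle centered at z0 with radius r
Here z0 = 3 - 6i and r = 9
Locus: Circle centered at (3, -6) with radius 9


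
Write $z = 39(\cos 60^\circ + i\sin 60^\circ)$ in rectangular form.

a = r cos θ = 39 * 1/2 = 39/2
b = r sin θ = 39 * sqrt(3)/2 = 39*sqrt(3)/2
z = 39/2 + (39*sqrt(3)/2)i


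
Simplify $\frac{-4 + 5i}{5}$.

Divisor is real, so divide each part by 5:
= -4/5 + i


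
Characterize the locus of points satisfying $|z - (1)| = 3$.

|z - z0| = r describes a circle centered at z0 with radius r
Here z0 = 1 and r = 3
Locus: Circle centered at (1, 0) with radius 3


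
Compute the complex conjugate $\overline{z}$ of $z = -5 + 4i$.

If z = a + bi, then conjugate(z) = a - bi
conjugate(-5 + 4i) = -5 - 4i


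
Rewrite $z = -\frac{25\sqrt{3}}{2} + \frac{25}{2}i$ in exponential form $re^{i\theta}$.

r = |z| = sqrt((-25*sqrt(3)/2)^2 + (25/2)^2) = sqrt(1875/4 + 625/4) = sqrt(625) = 25
θ = arctan(b/a) = arctan(12.5/-21.6506) (quadrant-adjusted) = 150° = 5π/6
z = 25e^(i*5π/6)


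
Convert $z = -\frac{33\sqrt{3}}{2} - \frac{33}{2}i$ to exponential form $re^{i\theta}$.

r = |z| = sqrt((-33*sqrt(3)/2)^2 + (-33/2)^2) = sqrt(3267/4 + 1089/4) = sqrt(1089) = 33
θ = arctan(b/a) = arctan(-16.5/-28.5788) (quadrant-adjusted) = 210° = 7π/6
z = 33e^(i*7π/6)


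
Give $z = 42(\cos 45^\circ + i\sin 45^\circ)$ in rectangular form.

a = r cos θ = 42 * sqrt(2)/2 = 21*sqrt(2)
b = r sin θ = 42 * sqrt(2)/2 = 21*sqrt(2)
z = 21*sqrt(2) + 21*sqrt(2)i


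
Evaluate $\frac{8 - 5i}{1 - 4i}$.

Multiply numerator and denominator by conjugate (1 + 4i):
= (8 - 5i)(1 + 4i) / (1^2 + (-4)^2)
= (28 + 27i) / 17
= 28/17 + (27/17)i


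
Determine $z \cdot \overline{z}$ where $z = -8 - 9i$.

z * conjugate(z) = |z|^2 = a^2 + b^2
= (-8)^2 + (-9)^2 = 145


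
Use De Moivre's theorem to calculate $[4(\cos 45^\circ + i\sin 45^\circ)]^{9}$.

By De Moivre: z^n = r^n(cos(nθ) + i sin(nθ))
= 4^9(cos(9*45°) + i sin(9*45°))
= 262144(cos 45° + i sin 45°)
= 131072*sqrt(2) + 131072*sqrt(2)i


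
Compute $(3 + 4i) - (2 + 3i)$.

(3 - 2) + (4 - 3)i = 1 + i


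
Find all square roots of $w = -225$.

|w| = 225, arg(w) = 180°
Root modulus = 225^(1/2) = 15
Root arguments: θ_k = (180° + 360°k)/2 for k = 0, 1, ..., 1
Roots: 15i, -15i


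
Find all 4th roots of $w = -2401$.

|w| = 2401, arg(w) = 180°
Root modulus = 2401^(1/4) = 7
Root arguments: θ_k = (180° + 360°k)/4 for k = 0, 1, ..., 3
Roots: 7*sqrt(2)/2 + (7*sqrt(2)/2)i, -7*sqrt(2)/2 + (7*sqrt(2)/2)i, -7*sqrt(2)/2 - (7*sqrt(2)/2)i, 7*sqrt(2)/2 - (7*sqrt(2)/2)i


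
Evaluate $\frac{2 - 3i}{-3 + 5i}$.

Multiply numerator and denominator by conjugate (-3 - 5i):
= (2 - 3i)(-3 - 5i) / ((-3)^2 + 5^2)
= (-21 - i) / 34
= -21/34 - (1/34)i


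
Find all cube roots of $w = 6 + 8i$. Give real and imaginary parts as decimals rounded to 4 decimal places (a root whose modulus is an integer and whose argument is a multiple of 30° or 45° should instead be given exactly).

|w| = 10, arg(w) ≈ 53.130102°
Root modulus = 10^(1/3) ≈ 2.154435
Root arguments: θ_k = (arg(w) + 360°k)/3 for k = 0, 1, ..., 2
Compute each root as (root modulus)(cos θ_k + i sin θ_k) using full-precision intermediates, then round to 4 decimal places.
Roots: 2.0523 + 0.6554i, -1.5937 + 1.4497i, -0.4586 - 2.1051i


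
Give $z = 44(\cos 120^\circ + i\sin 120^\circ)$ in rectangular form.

a = r cos θ = 44 * -1/2 = -22
b = r sin θ = 44 * sqrt(3)/2 = 22*sqrt(3)
z = -22 + 22*sqrt(3)i


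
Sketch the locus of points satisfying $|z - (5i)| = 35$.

|z - z0| = r describes a circle centered at z0 with radius r
Here z0 = 5i and r = 35
Locus: Circle centered at (0, 5) with radius 35


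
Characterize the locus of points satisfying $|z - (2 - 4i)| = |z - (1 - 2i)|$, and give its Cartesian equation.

|z - z1| = |z - z2| means z is equidistant from z1 and z2,
i.e. the perpendicular bisector of the segment from (2, -4) to (1, -2) (midpoint (3/2, -3)).
With z = x + yi, square both sides:
(x - 2)^2 + (y - (-4))^2 = (x - 1)^2 + (y - (-2))^2
The x^2 and y^2 terms cancel: -2x + 4y = 5 - 20 = -15
Simplify: 2x - 4y = 15
Locus: Perpendicular bisector of the segment from (2, -4) to (1, -2): the line 2x - 4y = 15


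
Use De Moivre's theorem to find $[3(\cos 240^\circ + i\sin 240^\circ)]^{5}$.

By De Moivre: z^n = r^n(cos(nθ) + i sin(nθ))
= 3^5(cos(5*240°) + i sin(5*240°))
= 243(cos 120° + i sin 120°)
= -243/2 + (243*sqrt(3)/2)i


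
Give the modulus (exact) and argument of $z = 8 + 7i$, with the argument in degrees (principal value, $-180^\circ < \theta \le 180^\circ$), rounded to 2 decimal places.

|z| = sqrt(8^2 + 7^2) = sqrt(113)
arg(z) = arctan(b/a) = arctan(7/8) (quadrant-adjusted) = 41.19°


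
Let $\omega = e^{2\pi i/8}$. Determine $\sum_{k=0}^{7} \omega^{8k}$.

Since 8 divides 8, ω^8 = (ω^8)^1 = 1^1 = 1, so every term is 1.
Sum = 8 · 1 = 8


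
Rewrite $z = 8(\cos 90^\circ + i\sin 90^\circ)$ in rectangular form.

a = r cos θ = 8 * 0 = 0
b = r sin θ = 8 * 1 = 8
z = 8i


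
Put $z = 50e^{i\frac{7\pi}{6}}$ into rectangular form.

a = r cos θ = 50 * -sqrt(3)/2 = -25*sqrt(3)
b = r sin θ = 50 * -1/2 = -25
z = -25*sqrt(3) - 25i


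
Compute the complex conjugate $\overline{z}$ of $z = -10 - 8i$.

If z = a + bi, then conjugate(z) = a - bi
conjugate(-10 - 8i) = -10 + 8i


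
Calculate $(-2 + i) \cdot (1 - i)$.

(a1*a2 - b1*b2) + (a1*b2 + b1*a2)i
= (-2 - (-1)) + (2 + 1)i
= -1 + 3i


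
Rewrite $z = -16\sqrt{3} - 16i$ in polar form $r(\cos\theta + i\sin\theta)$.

r = |z| = sqrt(a^2 + b^2) = sqrt((-16*sqrt(3))^2 + (-16)^2) = sqrt(768 + 256) = sqrt(1024) = 32
θ = arctan(b/a) = arctan(-16/-27.7128) (quadrant-adjusted) = 210°
z = 32(cos 210° + i sin 210°)


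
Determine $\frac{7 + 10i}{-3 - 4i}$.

Multiply numerator and denominator by conjugate (-3 + 4i):
= (7 + 10i)(-3 + 4i) / ((-3)^2 + (-4)^2)
= (-61 - 2i) / 25
= -61/25 - (2/25)i


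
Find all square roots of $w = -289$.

|w| = 289, arg(w) = 180°
Root modulus = 289^(1/2) = 17
Root arguments: θ_k = (180° + 360°k)/2 for k = 0, 1, ..., 1
Roots: 17i, -17i


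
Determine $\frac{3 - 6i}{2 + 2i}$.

Multiply numerator and denominator by conjugate (2 - 2i):
= (3 - 6i)(2 - 2i) / (2^2 + 2^2)
= (-6 - 18i) / 8
Divide through by 2: (-3 - 9i) / 4
= -3/4 - (9/4)i


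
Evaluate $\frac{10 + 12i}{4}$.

Divisor is real, so divide each part by 4:
= 5/2 + 3i


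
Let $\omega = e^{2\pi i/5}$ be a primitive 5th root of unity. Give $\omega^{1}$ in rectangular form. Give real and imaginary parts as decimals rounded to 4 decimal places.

ω^1 = e^(2πi·1/5) = e^(i·2π/5)
= cos(2π/5) + i sin(2π/5)
= 0.3090 + 0.9511i


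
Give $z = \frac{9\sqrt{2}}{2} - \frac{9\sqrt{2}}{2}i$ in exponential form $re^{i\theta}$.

r = |z| = sqrt((9*sqrt(2)/2)^2 + (-9*sqrt(2)/2)^2) = sqrt(81/2 + 81/2) = sqrt(81) = 9
θ = arctan(b/a) = arctan(-6.364/6.364) (quadrant-adjusted) = -45° = -π/4
z = 9e^(-i*π/4)


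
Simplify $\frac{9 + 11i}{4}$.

Divisor is real, so divide each part by 4:
= 9/4 + (11/4)i


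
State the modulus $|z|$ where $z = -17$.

|z| = sqrt(a^2 + b^2) = sqrt((-17)^2 + 0^2) = sqrt(289) = 17


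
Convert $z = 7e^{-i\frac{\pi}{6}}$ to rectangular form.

a = r cos θ = 7 * sqrt(3)/2 = 7*sqrt(3)/2
b = r sin θ = 7 * -1/2 = -7/2
z = 7*sqrt(3)/2 - (7/2)i


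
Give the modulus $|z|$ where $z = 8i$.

|z| = sqrt(a^2 + b^2) = sqrt(0^2 + 8^2) = sqrt(64) = 8


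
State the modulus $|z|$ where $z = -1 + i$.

|z| = sqrt(a^2 + b^2) = sqrt((-1)^2 + 1^2) = sqrt(2) = sqrt(2)


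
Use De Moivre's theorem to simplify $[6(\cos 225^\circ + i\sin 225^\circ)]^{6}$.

By De Moivre: z^n = r^n(cos(nθ) + i sin(nθ))
= 6^6(cos(6*225°) + i sin(6*225°))
= 46656(cos 270° + i sin 270°)
= -46656i


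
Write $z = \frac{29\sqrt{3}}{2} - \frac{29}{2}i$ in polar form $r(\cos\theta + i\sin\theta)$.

r = |z| = sqrt(a^2 + b^2) = sqrt((29*sqrt(3)/2)^2 + (-29/2)^2) = sqrt(2523/4 + 841/4) = sqrt(841) = 29
θ = arctan(b/a) = arctan(-14.5/25.1147) (quadrant-adjusted) = 330°
z = 29(cos 330° + i sin 330°)


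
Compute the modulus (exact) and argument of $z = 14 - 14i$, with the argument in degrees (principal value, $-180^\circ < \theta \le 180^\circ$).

|z| = sqrt(14^2 + (-14)^2) = sqrt(392)
arg(z) = arctan(b/a) = arctan(-14/14) (quadrant-adjusted) = -45°


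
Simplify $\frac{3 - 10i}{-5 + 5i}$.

Multiply numerator and denominator by conjugate (-5 - 5i):
= (3 - 10i)(-5 - 5i) / ((-5)^2 + 5^2)
= (-65 + 35i) / 50
Divide through by 5: (-13 + 7i) / 10
= -13/10 + (7/10)i


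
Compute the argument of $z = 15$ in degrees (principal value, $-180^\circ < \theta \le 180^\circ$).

b = 0 and a > 0, so z lies on the positive real axis: θ = 0°


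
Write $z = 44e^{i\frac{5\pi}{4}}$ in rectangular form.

a = r cos θ = 44 * -sqrt(2)/2 = -22*sqrt(2)
b = r sin θ = 44 * -sqrt(2)/2 = -22*sqrt(2)
z = -22*sqrt(2) - 22*sqrt(2)i


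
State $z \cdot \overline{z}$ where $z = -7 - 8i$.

z * conjugate(z) = |z|^2 = a^2 + b^2
= (-7)^2 + (-8)^2 = 113


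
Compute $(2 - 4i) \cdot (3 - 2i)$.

(a1*a2 - b1*b2) + (a1*b2 + b1*a2)i
= (6 - 8) + (-4 + (-12))i
= -2 - 16i


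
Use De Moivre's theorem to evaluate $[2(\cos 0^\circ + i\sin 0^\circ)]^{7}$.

By De Moivre: z^n = r^n(cos(nθ) + i sin(nθ))
= 2^7(cos(7*0°) + i sin(7*0°))
= 128(cos 0° + i sin 0°)
= 128


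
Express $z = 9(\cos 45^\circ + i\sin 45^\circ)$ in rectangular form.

a = r cos θ = 9 * sqrt(2)/2 = 9*sqrt(2)/2
b = r sin θ = 9 * sqrt(2)/2 = 9*sqrt(2)/2
z = 9*sqrt(2)/2 + (9*sqrt(2)/2)i


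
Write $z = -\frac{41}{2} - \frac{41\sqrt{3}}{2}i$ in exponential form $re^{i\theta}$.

r = |z| = sqrt((-41/2)^2 + (-41*sqrt(3)/2)^2) = sqrt(1681/4 + 5043/4) = sqrt(1681) = 41
θ = arctan(b/a) = arctan(-35.507/-20.5) (quadrant-adjusted) = 240° = 4π/3
z = 41e^(i*4π/3)


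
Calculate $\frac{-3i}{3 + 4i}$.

Multiply numerator and denominator by conjugate (3 - 4i):
= (-3i)(3 - 4i) / (3^2 + 4^2)
= (-12 - 9i) / 25
= -12/25 - (9/25)i


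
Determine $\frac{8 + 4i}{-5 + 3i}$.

Multiply numerator and denominator by conjugate (-5 - 3i):
= (8 + 4i)(-5 - 3i) / ((-5)^2 + 3^2)
= (-28 - 44i) / 34
Divide through by 2: (-14 - 22i) / 17
= -14/17 - (22/17)i


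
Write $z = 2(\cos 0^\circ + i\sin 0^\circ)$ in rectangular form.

a = r cos θ = 2 * 1 = 2
b = r sin θ = 2 * 0 = 0
z = 2


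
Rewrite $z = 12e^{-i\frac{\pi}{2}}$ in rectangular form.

a = r cos θ = 12 * 0 = 0
b = r sin θ = 12 * -1 = -12
z = -12i


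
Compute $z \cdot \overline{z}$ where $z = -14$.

z * conjugate(z) = |z|^2 = a^2 + b^2
= (-14)^2 + 0^2 = 196


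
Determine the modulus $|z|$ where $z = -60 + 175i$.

|z| = sqrt(a^2 + b^2) = sqrt((-60)^2 + 175^2) = sqrt(34225) = 185


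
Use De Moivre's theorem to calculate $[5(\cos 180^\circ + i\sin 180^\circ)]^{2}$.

By De Moivre: z^n = r^n(cos(nθ) + i sin(nθ))
= 5^2(cos(2*180°) + i sin(2*180°))
= 25(cos 0° + i sin 0°)
= 25


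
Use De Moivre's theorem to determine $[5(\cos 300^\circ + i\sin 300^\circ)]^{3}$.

By De Moivre: z^n = r^n(cos(nθ) + i sin(nθ))
= 5^3(cos(3*300°) + i sin(3*300°))
= 125(cos 180° + i sin 180°)
= -125


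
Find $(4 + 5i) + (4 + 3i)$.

(4 + 4) + (5 + 3)i = 8 + 8i


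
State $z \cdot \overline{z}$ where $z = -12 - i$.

z * conjugate(z) = |z|^2 = a^2 + b^2
= (-12)^2 + (-1)^2 = 145


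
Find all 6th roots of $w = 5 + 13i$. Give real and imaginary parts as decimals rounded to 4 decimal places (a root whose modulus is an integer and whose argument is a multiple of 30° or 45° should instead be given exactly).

|w| = sqrt(194) ≈ 13.928388, arg(w) ≈ 68.962489°
Root modulus = sqrt(194)^(1/6) ≈ 1.551137
Root arguments: θ_k = (arg(w) + 360°k)/6 for k = 0, 1, ..., 5
Compute each root as (root modulus)(cos θ_k + i sin θ_k) using full-precision intermediates, then round to 4 decimal places.
Roots: 1.5200 + 0.3091i, 0.4923 + 1.4709i, -1.0277 + 1.1618i, -1.5200 - 0.3091i, -0.4923 - 1.4709i, 1.0277 - 1.1618i


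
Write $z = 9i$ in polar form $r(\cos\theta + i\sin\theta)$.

r = |z| = sqrt(a^2 + b^2) = sqrt((0)^2 + (9)^2) = sqrt(0 + 81) = sqrt(81) = 9
a = 0 and b > 0, so z lies on the positive imaginary axis: θ = 90°
z = 9(cos 90° + i sin 90°)


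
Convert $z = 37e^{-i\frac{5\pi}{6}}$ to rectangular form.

a = r cos θ = 37 * -sqrt(3)/2 = -37*sqrt(3)/2
b = r sin θ = 37 * -1/2 = -37/2
z = -37*sqrt(3)/2 - (37/2)i


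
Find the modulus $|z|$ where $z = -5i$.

|z| = sqrt(a^2 + b^2) = sqrt(0^2 + (-5)^2) = sqrt(25) = 5


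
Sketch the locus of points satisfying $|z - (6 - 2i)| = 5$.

|z - z0| = r describes a circle centered at z0 with radius r
Here z0 = 6 - 2i and r = 5
Locus: Circle centered at (6, -2) with radius 5


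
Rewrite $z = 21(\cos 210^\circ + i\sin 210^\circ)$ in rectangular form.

a = r cos θ = 21 * -sqrt(3)/2 = -21*sqrt(3)/2
b = r sin θ = 21 * -1/2 = -21/2
z = -21*sqrt(3)/2 - (21/2)i


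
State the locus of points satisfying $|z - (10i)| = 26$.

|z - z0| = r describes a circle centered at z0 with radius r
Here z0 = 10i and r = 26
Locus: Circle centered at (0, 10) with radius 26


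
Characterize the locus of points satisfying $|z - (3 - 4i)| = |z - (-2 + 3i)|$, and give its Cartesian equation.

|z - z1| = |z - z2| means z is equidistant from z1 and z2,
i.e. the perpendicular bisector of the segment from (3, -4) to (-2, 3) (midpoint (1/2, -1/2)).
With z = x + yi, square both sides:
(x - 3)^2 + (y - (-4))^2 = (x - (-2))^2 + (y - 3)^2
The x^2 and y^2 terms cancel: -10x + 14y = 13 - 25 = -12
Simplify: 5x - 7y = 6
Locus: Perpendicular bisector of the segment from (3, -4) to (-2, 3): the line 5x - 7y = 6


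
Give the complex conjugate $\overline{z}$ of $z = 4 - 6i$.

If z = a + bi, then conjugate(z) = a - bi
conjugate(4 - 6i) = 4 + 6i


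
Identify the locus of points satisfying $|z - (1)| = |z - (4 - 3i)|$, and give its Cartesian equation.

|z - z1| = |z - z2| means z is equidistant from z1 and z2,
i.e. the perpendicular bisector of the segment from (1, 0) to (4, -3) (midpoint (5/2, -3/2)).
With z = x + yi, square both sides:
(x - 1)^2 + (y - 0)^2 = (x - 4)^2 + (y - (-3))^2
The x^2 and y^2 terms cancel: 6x + (-6)y = 25 - 1 = 24
Simplify: x - y = 4
Locus: Perpendicular bisector of the segment from (1, 0) to (4, -3): the line x - y = 4


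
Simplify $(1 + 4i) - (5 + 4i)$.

(1 - 5) + (4 - 4)i = -4


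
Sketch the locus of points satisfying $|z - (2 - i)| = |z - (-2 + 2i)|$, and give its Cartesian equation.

|z - z1| = |z - z2| means z is equidistant from z1 and z2,
i.e. the perpendicular bisector of the segment from (2, -1) to (-2, 2) (midpoint (0, 1/2)).
With z = x + yi, square both sides:
(x - 2)^2 + (y - (-1))^2 = (x - (-2))^2 + (y - 2)^2
The x^2 and y^2 terms cancel: -8x + 6y = 8 - 5 = 3
Simplify: 8x - 6y = -3
Locus: Perpendicular bisector of the segment from (2, -1) to (-2, 2): the line 8x - 6y = -3


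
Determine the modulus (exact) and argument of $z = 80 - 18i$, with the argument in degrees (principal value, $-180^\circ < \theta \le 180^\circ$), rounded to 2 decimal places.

|z| = sqrt(80^2 + (-18)^2) = 82
arg(z) = arctan(b/a) = arctan(-18/80) (quadrant-adjusted) = -12.68°


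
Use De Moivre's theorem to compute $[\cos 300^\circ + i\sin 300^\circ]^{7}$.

By De Moivre: z^n = r^n(cos(nθ) + i sin(nθ))
= 1^7(cos(7*300°) + i sin(7*300°))
= 1(cos 300° + i sin 300°)
= 1/2 - (sqrt(3)/2)i


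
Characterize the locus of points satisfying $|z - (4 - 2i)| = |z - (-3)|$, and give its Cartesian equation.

|z - z1| = |z - z2| means z is equidistant from z1 and z2,
i.e. the perpendicular bisector of the segment from (4, -2) to (-3, 0) (midpoint (1/2, -1)).
With z = x + yi, square both sides:
(x - 4)^2 + (y - (-2))^2 = (x - (-3))^2 + (y - 0)^2
The x^2 and y^2 terms cancel: -14x + 4y = 9 - 20 = -11
Simplify: 14x - 4y = 11
Locus: Perpendicular bisector of the segment from (4, -2) to (-3, 0): the line 14x - 4y = 11


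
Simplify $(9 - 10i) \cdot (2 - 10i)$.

(a1*a2 - b1*b2) + (a1*b2 + b1*a2)i
= (18 - 100) + (-90 + (-20))i
= -82 - 110i


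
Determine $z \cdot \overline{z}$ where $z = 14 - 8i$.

z * conjugate(z) = |z|^2 = a^2 + b^2
= 14^2 + (-8)^2 = 260


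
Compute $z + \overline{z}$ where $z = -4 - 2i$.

z + conjugate(z) = (a + bi) + (a - bi) = 2a
= 2 * (-4) = -8


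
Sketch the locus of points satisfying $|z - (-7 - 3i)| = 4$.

|z - z0| = r describes a circle centered at z0 with radius r
Here z0 = -7 - 3i and r = 4
Locus: Circle centered at (-7, -3) with radius 4


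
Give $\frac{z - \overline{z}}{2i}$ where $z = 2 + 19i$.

z - conjugate(z) = 2bi
(z - conjugate(z))/(2i) = 2bi/(2i) = b = 19


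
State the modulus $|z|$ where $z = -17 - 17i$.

|z| = sqrt(a^2 + b^2) = sqrt((-17)^2 + (-17)^2) = sqrt(578) = sqrt(578)


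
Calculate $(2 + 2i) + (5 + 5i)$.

(2 + 5) + (2 + 5)i = 7 + 7i


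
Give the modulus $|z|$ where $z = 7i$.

|z| = sqrt(a^2 + b^2) = sqrt(0^2 + 7^2) = sqrt(49) = 7


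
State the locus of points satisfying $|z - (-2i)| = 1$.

|z - z0| = r describes a circle centered at z0 with radius r
Here z0 = -2i and r = 1
Locus: Circle centered at (0, -2) with radius 1


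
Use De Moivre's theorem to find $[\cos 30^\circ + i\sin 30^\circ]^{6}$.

By De Moivre: z^n = r^n(cos(nθ) + i sin(nθ))
= 1^6(cos(6*30°) + i sin(6*30°))
= 1(cos 180° + i sin 180°)
= -1


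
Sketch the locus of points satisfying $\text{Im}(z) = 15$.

Im(z) = y where z = x + yi; the equation y = 15 is satisfied by all points with that y-coordinate
Locus: Horizontal line y = 15


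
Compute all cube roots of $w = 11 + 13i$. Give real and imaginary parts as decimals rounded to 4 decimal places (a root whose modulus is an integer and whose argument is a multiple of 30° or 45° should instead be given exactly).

|w| = sqrt(290) ≈ 17.029386, arg(w) ≈ 49.763642°
Root modulus = sqrt(290)^(1/3) ≈ 2.572762
Root arguments: θ_k = (arg(w) + 360°k)/3 for k = 0, 1, ..., 2
Compute each root as (root modulus)(cos θ_k + i sin θ_k) using full-precision intermediates, then round to 4 decimal places.
Roots: 2.4657 + 0.7345i, -1.8689 + 1.7681i, -0.5968 - 2.5026i


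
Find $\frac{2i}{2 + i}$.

Multiply numerator and denominator by conjugate (2 - i):
= (2i)(2 - i) / (2^2 + 1^2)
= (2 + 4i) / 5
= 2/5 + (4/5)i


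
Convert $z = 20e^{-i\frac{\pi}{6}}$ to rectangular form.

a = r cos θ = 20 * sqrt(3)/2 = 10*sqrt(3)
b = r sin θ = 20 * -1/2 = -10
z = 10*sqrt(3) - 10i


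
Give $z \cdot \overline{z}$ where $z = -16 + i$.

z * conjugate(z) = |z|^2 = a^2 + b^2
= (-16)^2 + 1^2 = 257


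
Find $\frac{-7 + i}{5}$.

Divisor is real, so divide each part by 5:
= -7/5 + (1/5)i


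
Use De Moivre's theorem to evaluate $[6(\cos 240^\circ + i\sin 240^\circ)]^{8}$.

By De Moivre: z^n = r^n(cos(nθ) + i sin(nθ))
= 6^8(cos(8*240°) + i sin(8*240°))
= 1679616(cos 120° + i sin 120°)
= -839808 + 839808*sqrt(3)i


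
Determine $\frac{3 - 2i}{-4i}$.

Multiply numerator and denominator by conjugate (4i):
= (3 - 2i)(4i) / (0^2 + (-4)^2)
= (8 + 12i) / 16
Divide through by 4: (2 + 3i) / 4
= 1/2 + (3/4)i


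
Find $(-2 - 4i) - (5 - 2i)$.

(-2 - 5) + (-4 - (-2))i = -7 - 2i


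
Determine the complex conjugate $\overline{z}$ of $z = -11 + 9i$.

If z = a + bi, then conjugate(z) = a - bi
conjugate(-11 + 9i) = -11 - 9i


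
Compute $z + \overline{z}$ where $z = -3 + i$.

z + conjugate(z) = (a + bi) + (a - bi) = 2a
= 2 * (-3) = -6


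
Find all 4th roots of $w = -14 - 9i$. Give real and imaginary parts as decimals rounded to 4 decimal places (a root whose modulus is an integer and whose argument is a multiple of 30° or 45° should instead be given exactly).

|w| = sqrt(277) ≈ 16.643317, arg(w) ≈ 212.735226°
Root modulus = sqrt(277)^(1/4) ≈ 2.019807
Root arguments: θ_k = (arg(w) + 360°k)/4 for k = 0, 1, ..., 3
Compute each root as (root modulus)(cos θ_k + i sin θ_k) using full-precision intermediates, then round to 4 decimal places.
Roots: 1.2104 + 1.6170i, -1.6170 + 1.2104i, -1.2104 - 1.6170i, 1.6170 - 1.2104i


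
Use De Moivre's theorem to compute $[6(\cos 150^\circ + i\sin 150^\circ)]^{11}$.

By De Moivre: z^n = r^n(cos(nθ) + i sin(nθ))
= 6^11(cos(11*150°) + i sin(11*150°))
= 362797056(cos 210° + i sin 210°)
= -181398528*sqrt(3) - 181398528i


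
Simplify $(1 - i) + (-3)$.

(1 + (-3)) + (-1 + 0)i = -2 - i


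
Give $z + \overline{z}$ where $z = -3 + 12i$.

z + conjugate(z) = (a + bi) + (a - bi) = 2a
= 2 * (-3) = -6


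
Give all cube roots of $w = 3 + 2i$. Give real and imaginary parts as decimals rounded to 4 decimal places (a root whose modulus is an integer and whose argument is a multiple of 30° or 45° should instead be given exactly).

|w| = sqrt(13) ≈ 3.605551, arg(w) ≈ 33.690068°
Root modulus = sqrt(13)^(1/3) ≈ 1.533406
Root arguments: θ_k = (arg(w) + 360°k)/3 for k = 0, 1, ..., 2
Compute each root as (root modulus)(cos θ_k + i sin θ_k) using full-precision intermediates, then round to 4 decimal places.
Roots: 1.5040 + 0.2986i, -1.0106 + 1.1532i, -0.4934 - 1.4519i


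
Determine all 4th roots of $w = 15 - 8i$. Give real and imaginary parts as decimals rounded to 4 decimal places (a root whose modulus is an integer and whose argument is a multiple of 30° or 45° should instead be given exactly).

|w| = 17, arg(w) ≈ 331.927513°
Root modulus = 17^(1/4) ≈ 2.030543
Root arguments: θ_k = (arg(w) + 360°k)/4 for k = 0, 1, ..., 3
Compute each root as (root modulus)(cos θ_k + i sin θ_k) using full-precision intermediates, then round to 4 decimal places.
Roots: 0.2481 + 2.0153i, -2.0153 + 0.2481i, -0.2481 - 2.0153i, 2.0153 - 0.2481i


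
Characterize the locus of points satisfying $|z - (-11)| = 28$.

|z - z0| = r describes a circle centered at z0 with radius r
Here z0 = -11 and r = 28
Locus: Circle centered at (-11, 0) with radius 28


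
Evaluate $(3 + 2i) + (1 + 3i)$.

(3 + 1) + (2 + 3)i = 4 + 5i


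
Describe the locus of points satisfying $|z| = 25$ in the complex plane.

|z| = 25 means sqrt(x^2 + y^2) = 25
This is a circle of radius 25 centered at the origin


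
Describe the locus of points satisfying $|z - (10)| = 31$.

|z - z0| = r describes a circle centered at z0 with radius r
Here z0 = 10 and r = 31
Locus: Circle centered at (10, 0) with radius 31


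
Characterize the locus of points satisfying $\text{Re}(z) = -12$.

Re(z) = x where z = x + yi; the equation x = -12 is satisfied by all points with that x-coordinate
Locus: Vertical line x = -12


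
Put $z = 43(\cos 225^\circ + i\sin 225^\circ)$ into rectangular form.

a = r cos θ = 43 * -sqrt(2)/2 = -43*sqrt(2)/2
b = r sin θ = 43 * -sqrt(2)/2 = -43*sqrt(2)/2
z = -43*sqrt(2)/2 - (43*sqrt(2)/2)i


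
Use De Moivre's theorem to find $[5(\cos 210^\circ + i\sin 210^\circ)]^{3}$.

By De Moivre: z^n = r^n(cos(nθ) + i sin(nθ))
= 5^3(cos(3*210°) + i sin(3*210°))
= 125(cos 270° + i sin 270°)
= -125i


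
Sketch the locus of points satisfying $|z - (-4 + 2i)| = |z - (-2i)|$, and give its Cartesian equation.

|z - z1| = |z - z2| means z is equidistant from z1 and z2,
i.e. the perpendicular bisector of the segment from (-4, 2) to (0, -2) (midpoint (-2, 0)).
With z = x + yi, square both sides:
(x - (-4))^2 + (y - 2)^2 = (x - 0)^2 + (y - (-2))^2
The x^2 and y^2 terms cancel: 8x + (-8)y = 4 - 20 = -16
Simplify: x - y = -2
Locus: Perpendicular bisector of the segment from (-4, 2) to (0, -2): the line x - y = -2


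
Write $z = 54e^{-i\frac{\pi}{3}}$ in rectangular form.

a = r cos θ = 54 * 1/2 = 27
b = r sin θ = 54 * -sqrt(3)/2 = -27*sqrt(3)
z = 27 - 27*sqrt(3)i


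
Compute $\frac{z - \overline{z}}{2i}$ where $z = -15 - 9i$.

z - conjugate(z) = 2bi
(z - conjugate(z))/(2i) = 2bi/(2i) = b = -9


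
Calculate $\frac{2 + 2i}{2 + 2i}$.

Multiply numerator and denominator by conjugate (2 - 2i):
= (2 + 2i)(2 - 2i) / (2^2 + 2^2)
= (8) / 8
= 1


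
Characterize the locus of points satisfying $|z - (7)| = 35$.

|z - z0| = r describes a circle centered at z0 with radius r
Here z0 = 7 and r = 35
Locus: Circle centered at (7, 0) with radius 35


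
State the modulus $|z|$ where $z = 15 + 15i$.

|z| = sqrt(a^2 + b^2) = sqrt(15^2 + 15^2) = sqrt(450) = sqrt(450)


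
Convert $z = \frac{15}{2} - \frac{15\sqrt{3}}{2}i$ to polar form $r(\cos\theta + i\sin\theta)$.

r = |z| = sqrt(a^2 + b^2) = sqrt((15/2)^2 + (-15*sqrt(3)/2)^2) = sqrt(225/4 + 675/4) = sqrt(225) = 15
θ = arctan(b/a) = arctan(-12.9904/7.5) (quadrant-adjusted) = 300°
z = 15(cos 300° + i sin 300°)


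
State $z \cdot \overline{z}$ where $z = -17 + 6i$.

z * conjugate(z) = |z|^2 = a^2 + b^2
= (-17)^2 + 6^2 = 325


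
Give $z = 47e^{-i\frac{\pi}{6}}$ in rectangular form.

a = r cos θ = 47 * sqrt(3)/2 = 47*sqrt(3)/2
b = r sin θ = 47 * -1/2 = -47/2
z = 47*sqrt(3)/2 - (47/2)i


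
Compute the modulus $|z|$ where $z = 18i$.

|z| = sqrt(a^2 + b^2) = sqrt(0^2 + 18^2) = sqrt(324) = 18


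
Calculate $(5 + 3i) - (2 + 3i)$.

(5 - 2) + (3 - 3)i = 3


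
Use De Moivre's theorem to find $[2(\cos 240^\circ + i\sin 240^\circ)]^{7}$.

By De Moivre: z^n = r^n(cos(nθ) + i sin(nθ))
= 2^7(cos(7*240°) + i sin(7*240°))
= 128(cos 240° + i sin 240°)
= -64 - 64*sqrt(3)i


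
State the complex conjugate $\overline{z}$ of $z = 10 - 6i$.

If z = a + bi, then conjugate(z) = a - bi
conjugate(10 - 6i) = 10 + 6i


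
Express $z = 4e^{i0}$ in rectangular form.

a = r cos θ = 4 * 1 = 4
b = r sin θ = 4 * 0 = 0
z = 4


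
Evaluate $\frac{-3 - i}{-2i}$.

Multiply numerator and denominator by conjugate (2i):
= (-3 - i)(2i) / (0^2 + (-2)^2)
= (2 - 6i) / 4
Divide through by 2: (1 - 3i) / 2
= 1/2 - (3/2)i


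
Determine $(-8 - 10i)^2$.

(a + bi)^2 = a^2 - b^2 + 2abi
= (-8)^2 - (-10)^2 + 2*(-8)*(-10)i
= -36 + 160i


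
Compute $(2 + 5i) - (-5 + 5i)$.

(2 - (-5)) + (5 - 5)i = 7


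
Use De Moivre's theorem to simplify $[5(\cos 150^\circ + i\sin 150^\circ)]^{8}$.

By De Moivre: z^n = r^n(cos(nθ) + i sin(nθ))
= 5^8(cos(8*150°) + i sin(8*150°))
= 390625(cos 120° + i sin 120°)
= -390625/2 + (390625*sqrt(3)/2)i


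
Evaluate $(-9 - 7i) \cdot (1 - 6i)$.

(a1*a2 - b1*b2) + (a1*b2 + b1*a2)i
= (-9 - 42) + (54 + (-7))i
= -51 + 47i


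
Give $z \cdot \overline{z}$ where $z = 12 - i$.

z * conjugate(z) = |z|^2 = a^2 + b^2
= 12^2 + (-1)^2 = 145


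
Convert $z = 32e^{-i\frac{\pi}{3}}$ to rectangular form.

a = r cos θ = 32 * 1/2 = 16
b = r sin θ = 32 * -sqrt(3)/2 = -16*sqrt(3)
z = 16 - 16*sqrt(3)i


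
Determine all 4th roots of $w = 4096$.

|w| = 4096, arg(w) = 0°
Root modulus = 4096^(1/4) = 8
Root arguments: θ_k = (0° + 360°k)/4 for k = 0, 1, ..., 3
Roots: 8, 8i, -8, -8i


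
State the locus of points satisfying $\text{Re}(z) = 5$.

Re(z) = x where z = x + yi; the equation x = 5 is satisfied by all points with that x-coordinate
Locus: Vertical line x = 5
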